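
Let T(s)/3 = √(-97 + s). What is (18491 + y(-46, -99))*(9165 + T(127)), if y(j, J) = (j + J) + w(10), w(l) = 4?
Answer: 168177750 + 55050*√30 ≈ 1.6848e+8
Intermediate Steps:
y(j, J) = 4 + J + j (y(j, J) = (j + J) + 4 = (J + j) + 4 = 4 + J + j)
T(s) = 3*√(-97 + s)
(18491 + y(-46, -99))*(9165 + T(127)) = (18491 + (4 - 99 - 46))*(9165 + 3*√(-97 + 127)) = (18491 - 141)*(9165 + 3*√30) = 18350*(9165 + 3*√30) = 168177750 + 55050*√30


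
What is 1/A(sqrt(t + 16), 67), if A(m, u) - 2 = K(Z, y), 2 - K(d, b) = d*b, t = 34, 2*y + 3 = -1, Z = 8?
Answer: 1/20 ≈ 0.050000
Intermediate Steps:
y = -2 (y = -3/2 + (1/2)*(-1) = -3/2 - 1/2 = -2)
K(d, b) = 2 - b*d (K(d, b) = 2 - d*b = 2 - b*d)
A(m, u) = 20 (A(m, u) = 2 + (2 - 1*(-2)*8) = 2 + (2 + 16) = 2 + 18 = 20)
1/A(sqrt(t + 16), 67) = 1/20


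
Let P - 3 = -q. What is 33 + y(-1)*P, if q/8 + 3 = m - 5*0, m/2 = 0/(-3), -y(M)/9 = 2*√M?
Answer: 33 - 486*I ≈ 33.0 - 486.0*I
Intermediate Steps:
y(M) = -18*√M
m = 0 (m = 2*(0/(-3)) = 2*(0*(-⅓)) = 2*0 = 0)
q = -24 (q = -24 + 8*(0 - 5*0) = -24 + 8*(0 + 0) = -24 + 8*0 = -24 + 0 = -24)
P = 27 (P = 3 - 1*(-24) = 3 + 24 = 27)
33 + y(-1)*P = 33 - 18*I*27 = 33 - 486*I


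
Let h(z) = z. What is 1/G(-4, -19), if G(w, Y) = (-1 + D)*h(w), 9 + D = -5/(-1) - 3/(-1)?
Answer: ⅛ ≈ 0.12500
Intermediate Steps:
D = -1 (D = -9 + (-5/(-1) - 3/(-1)) = -9 + (-5*(-1) - 3*(-1)) = -9 + (5 + 3) = -9 + 8 = -1)
G(w, Y) = -2*w (G(w, Y) = (-1 - 1)*w = -2*w)
1/G(-4, -19) = 1/(-2*(-4)) = 1/8 = ⅛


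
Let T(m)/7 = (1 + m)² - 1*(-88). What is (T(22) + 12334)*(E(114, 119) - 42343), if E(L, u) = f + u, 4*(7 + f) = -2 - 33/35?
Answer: -14065701897/20 ≈ -7.0329e+8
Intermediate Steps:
T(m) = 616 + 7*(1 + m)² (T(m) = 7*((1 + m)² - 1*(-88)) = 7*((1 + m)² + 88) = 7*(88 + (1 + m)²) = 616 + 7*(1 + m)²)
f = -1083/140 (f = -7 + (-2 - 33/35)/4 = -7 + (¼)*(-103/35) = -7 - 103/140 = -1083/140 ≈ -7.7357)
E(L, u) = -1083/140 + u
(T(22) + 12334)*(E(114, 119) - 42343) = ((616 + 7*(1 + 22)²) + 12334)*((-1083/140 + 119) - 42343) = ((616 + 7*23²) + 12334)*(15577/140 - 42343) = ((616 + 7*529) + 12334)*(-5912443/140) = ((616 + 3703) + 12334)*(-5912443/140) = (4319 + 12334)*(-5912443/140) = 16653*(-5912443/140) = -14065701897/20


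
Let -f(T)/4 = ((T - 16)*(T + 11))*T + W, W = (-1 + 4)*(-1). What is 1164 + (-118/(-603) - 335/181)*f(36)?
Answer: 8192417536/36381 ≈ 2.2518e+5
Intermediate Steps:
W = -3 (W = 3*(-1) = -3)
f(T) = 12 - 4*T*(-16 + T)*(11 + T) (f(T) = -4*(((T - 16)*(T + 11))*T - 3) = -4*(((-16 + T)*(11 + T))*T - 3) = -4*(T*(-16 + T)*(11 + T) - 3) = -4*(-3 + T*(-16 + T)*(11 + T)) = 12 - 4*T*(-16 + T)*(11 + T))
1164 + (-118/(-603) - 335/181)*f(36) = 1164 + (-118/(-603) - 335/181)*(12 - 4*36³ + 20*36² + 704*36) = 1164 + (-118*(-1/603) - 335*1/181)*(12 - 4*46656 + 20*1296 + 25344) = 1164 + (118/603 - 335/181)*(12 - 186624 + 25920 + 25344) = 1164 - 180647/109143*(-135348) = 1164 + 8150070052/36381 = 8192417536/36381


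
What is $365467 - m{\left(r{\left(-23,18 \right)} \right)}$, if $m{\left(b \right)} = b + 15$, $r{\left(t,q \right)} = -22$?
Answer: $365474$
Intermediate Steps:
$m{\left(b \right)} = 15 + b$
$365467 - m{\left(r{\left(-23,18 \right)} \right)} = 365467 - \left(15 - 22\right) = 365467 - -7 = 365467 + 7 = 365474$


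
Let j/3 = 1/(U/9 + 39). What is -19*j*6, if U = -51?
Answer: -513/50 ≈ -10.260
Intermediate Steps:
j = 9/100 (j = 3/(-51/9 + 39) = 3/(-51*1/9 + 39) = 3/(-17/3 + 39) = 3/(100/3) = 3*(3/100) = 9/100 ≈ 0.090000)
-19*j*6 = -19*9/100*6 = -171/100*6 = -513/50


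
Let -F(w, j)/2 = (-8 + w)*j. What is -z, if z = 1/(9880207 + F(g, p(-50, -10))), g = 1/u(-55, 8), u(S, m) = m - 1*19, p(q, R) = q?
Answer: -11/108673377 ≈ -1.0122e-7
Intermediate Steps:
u(S, m) = -19 + m (u(S, m) = m - 19 = -19 + m)
g = -1/11 (g = 1/(-19 + 8) = 1/(-11) = -1/11 ≈ -0.090909)
F(w, j) = -2*j*(-8 + w) (F(w, j) = -2*(-8 + w)*j = -2*j*(-8 + w))
z = 11/108673377 (z = 1/(9880207 + 2*(-50)*(8 - 1*(-1/11))) = 1/(9880207 + 2*(-50)*(8 + 1/11)) = 1/(9880207 + 2*(-50)*(89/11)) = 1/(9880207 - 8900/11) = 1/(108673377/11) = 11/108673377 ≈ 1.0122e-7)
-z = -1*11/108673377 = -11/108673377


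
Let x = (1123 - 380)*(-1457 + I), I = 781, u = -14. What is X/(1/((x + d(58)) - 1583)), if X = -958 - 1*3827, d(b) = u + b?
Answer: 2410716495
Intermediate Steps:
d(b) = -14 + b
X = -4785 (X = -958 - 3827 = -4785)
x = -502268 (x = (1123 - 380)*(-1457 + 781) = 743*(-676) = -502268)
X/(1/((x + d(58)) - 1583)) = -(-2410927035 + 4785*(-14 + 58)) = -4785/(1/((-502268 + 44) - 1583)) = -4785/(1/(-502224 - 1583)) = -4785/(1/(-503807)) = -4785/(-1/503807) = -4785*(-503807) = 2410716495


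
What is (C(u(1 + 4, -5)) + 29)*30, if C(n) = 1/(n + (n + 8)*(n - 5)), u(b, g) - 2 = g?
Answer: 37380/43 ≈ 869.30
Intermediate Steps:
u(b, g) = 2 + g
C(n) = 1/(n + (-5 + n)*(8 + n)) (C(n) = 1/(n + (8 + n)*(-5 + n)) = 1/(n + (-5 + n)*(8 + n)))
(C(u(1 + 4, -5)) + 29)*30 = (1/(-40 + (2 - 5)**2 + 4*(2 - 5)) + 29)*30 = (1/(-40 + (-3)**2 + 4*(-3)) + 29)*30 = (1/(-40 + 9 - 12) + 29)*30 = (1/(-43) + 29)*30 = (-1/43 + 29)*30 = (1246/43)*30 = 37380/43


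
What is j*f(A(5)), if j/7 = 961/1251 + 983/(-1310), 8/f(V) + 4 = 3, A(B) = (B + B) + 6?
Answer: -816956/819405 ≈ -0.99701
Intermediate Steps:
A(B) = 6 + 2*B (A(B) = 2*B + 6 = 6 + 2*B)
f(V) = -8 (f(V) = 8/(-4 + 3) = 8/(-1) = 8*(-1) = -8)
j = 204239/1638810 (j = 7*(961/1251 + 983/(-1310)) = 7*(961*(1/1251) + 983*(-1/1310)) = 7*(961/1251 - 983/1310) = 7*(29177/1638810) = 204239/1638810 ≈ 0.12463)
j*f(A(5)) = (204239/1638810)*(-8) = -816956/819405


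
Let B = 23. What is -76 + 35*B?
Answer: 729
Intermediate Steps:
-76 + 35*B = -76 + 35*23 = -76 + 805 = 729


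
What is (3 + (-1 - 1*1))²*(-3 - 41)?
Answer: -44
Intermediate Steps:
(3 + (-1 - 1*1))²*(-3 - 41) = (3 + (-1 - 1))²*(-44) = (3 - 2)²*(-44) = 1²*(-44) = 1*(-44) = -44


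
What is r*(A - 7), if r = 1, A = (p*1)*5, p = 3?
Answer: 8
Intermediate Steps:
A = 15 (A = (3*1)*5 = 3*5 = 15)
r*(A - 7) = 1*(15 - 7) = 1*8 = 8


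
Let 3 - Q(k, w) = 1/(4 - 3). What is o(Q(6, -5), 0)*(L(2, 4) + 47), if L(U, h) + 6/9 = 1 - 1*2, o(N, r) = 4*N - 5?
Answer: 136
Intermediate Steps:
Q(k, w) = 2 (Q(k, w) = 3 - 1/(4 - 3) = 3 - 1/1 = 3 - 1*1 = 3 - 1 = 2)
o(N, r) = -5 + 4*N
L(U, h) = -5/3 (L(U, h) = -⅔ + (1 - 1*2) = -⅔ + (1 - 2) = -⅔ - 1 = -5/3)
o(Q(6, -5), 0)*(L(2, 4) + 47) = (-5 + 4*2)*(-5/3 + 47) = (-5 + 8)*(136/3) = 3*(136/3) = 136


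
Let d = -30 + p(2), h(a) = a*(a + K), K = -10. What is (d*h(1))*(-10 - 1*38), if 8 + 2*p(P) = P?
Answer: -14256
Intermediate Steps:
p(P) = -4 + P/2
h(a) = a*(-10 + a) (h(a) = a*(a - 10) = a*(-10 + a))
d = -33 (d = -30 + (-4 + (1/2)*2) = -30 + (-4 + 1) = -30 - 3 = -33)
(d*h(1))*(-10 - 1*38) = (-33*(-10 + 1))*(-10 - 1*38) = (-33*(-9))*(-10 - 38) = -33*(-9)*(-48) = 297*(-48) = -14256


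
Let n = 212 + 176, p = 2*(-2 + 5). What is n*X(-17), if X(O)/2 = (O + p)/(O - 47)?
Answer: 1067/8 ≈ 133.38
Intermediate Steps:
p = 6 (p = 2*3 = 6)
X(O) = 2*(6 + O)/(-47 + O) (X(O) = 2*((O + 6)/(O - 47)) = 2*((6 + O)/(-47 + O)) = 2*(6 + O)/(-47 + O))
n = 388
n*X(-17) = 388*(2*(6 - 17)/(-47 - 17)) = 388*(2*(-11)/(-64)) = 388*(2*(-1/64)*(-11)) = 388*(11/32) = 1067/8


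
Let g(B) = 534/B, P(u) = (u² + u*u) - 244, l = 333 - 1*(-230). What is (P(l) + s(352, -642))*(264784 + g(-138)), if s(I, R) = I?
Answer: 3861303999378/23 ≈ 1.6788e+11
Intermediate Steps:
l = 563 (l = 333 + 230 = 563)
P(u) = -244 + 2*u² (P(u) = (u² + u²) - 244 = 2*u² - 244 = -244 + 2*u²)
(P(l) + s(352, -642))*(264784 + g(-138)) = ((-244 + 2*563²) + 352)*(264784 + 534/(-138)) = ((-244 + 2*316969) + 352)*(264784 + 534*(-1/138)) = ((-244 + 633938) + 352)*(264784 - 89/23) = (633694 + 352)*(6089943/23) = 634046*(6089943/23) = 3861303999378/23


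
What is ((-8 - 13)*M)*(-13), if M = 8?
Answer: 2184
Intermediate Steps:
((-8 - 13)*M)*(-13) = ((-8 - 13)*8)*(-13) = -21*8*(-13) = -168*(-13) = 2184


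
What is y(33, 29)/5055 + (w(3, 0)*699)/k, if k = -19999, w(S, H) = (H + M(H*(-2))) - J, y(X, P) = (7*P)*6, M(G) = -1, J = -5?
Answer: 3408334/33698315 ≈ 0.10114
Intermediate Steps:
y(X, P) = 42*P
w(S, H) = 4 + H (w(S, H) = (H - 1) - 1*(-5) = (-1 + H) + 5 = 4 + H)
y(33, 29)/5055 + (w(3, 0)*699)/k = (42*29)/5055 + ((4 + 0)*699)/(-19999) = 1218*(1/5055) + (4*699)*(-1/19999) = 406/1685 + 2796*(-1/19999) = 406/1685 - 2796/19999 = 3408334/33698315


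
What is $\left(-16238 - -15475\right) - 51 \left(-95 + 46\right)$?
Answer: $1736$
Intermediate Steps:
$\left(-16238 - -15475\right) - 51 \left(-95 + 46\right) = \left(-16238 + 15475\right) - -2499 = -763 + 2499 = 1736$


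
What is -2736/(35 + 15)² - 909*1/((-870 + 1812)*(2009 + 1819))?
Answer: -274117301/250415000 ≈ -1.0947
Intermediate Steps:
-2736/(35 + 15)² - 909*1/((-870 + 1812)*(2009 + 1819)) = -2736/(50²) - 909/(3828*942) = -2736/2500 - 909/3605976 = -2736*1/2500 - 909*1/3605976 = -684/625 - 101/400664 = -274117301/250415000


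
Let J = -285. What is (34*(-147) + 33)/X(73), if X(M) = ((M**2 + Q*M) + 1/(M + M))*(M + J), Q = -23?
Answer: 362445/56487506 ≈ 0.0064164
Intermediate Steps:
X(M) = (-285 + M)*(M**2 + 1/(2*M) - 23*M) (X(M) = ((M**2 - 23*M) + 1/(M + M))*(M - 285) = ((M**2 - 23*M) + 1/(2*M))*(-285 + M) = (M**2 + 1/(2*M) - 23*M)*(-285 + M) = (-285 + M)*(M**2 + 1/(2*M) - 23*M))
(34*(-147) + 33)/X(73) = (34*(-147) + 33)/(1/2 + 73**3 - 308*73**2 + 6555*73 - 285/2/73) = (-4998 + 33)/(1/2 + 389017 - 308*5329 + 478515 - 285/2*1/73) = -4965/(1/2 + 389017 - 1641332 + 478515 - 285/146) = -4965/(-56487506/73) = -4965*(-73/56487506) = 362445/56487506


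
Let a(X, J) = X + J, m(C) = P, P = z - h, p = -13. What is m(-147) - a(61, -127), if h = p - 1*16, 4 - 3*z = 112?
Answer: 59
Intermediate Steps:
z = -36 (z = 4/3 - ⅓*112 = 4/3 - 112/3 = -36)
h = -29 (h = -13 - 1*16 = -13 - 16 = -29)
P = -7 (P = -36 - 1*(-29) = -36 + 29 = -7)
m(C) = -7
a(X, J) = J + X
m(-147) - a(61, -127) = -7 - (-127 + 61) = -7 - 1*(-66) = -7 + 66 = 59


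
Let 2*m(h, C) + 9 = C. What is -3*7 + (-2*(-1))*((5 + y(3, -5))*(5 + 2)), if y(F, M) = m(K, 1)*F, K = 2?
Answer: -119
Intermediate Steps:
m(h, C) = -9/2 + C/2
y(F, M) = -4*F (y(F, M) = (-9/2 + (½)*1)*F = (-9/2 + ½)*F = -4*F)
-3*7 + (-2*(-1))*((5 + y(3, -5))*(5 + 2)) = -3*7 + (-2*(-1))*((5 - 4*3)*(5 + 2)) = -21 + 2*((5 - 12)*7) = -21 + 2*(-7*7) = -21 + 2*(-49) = -21 - 98 = -119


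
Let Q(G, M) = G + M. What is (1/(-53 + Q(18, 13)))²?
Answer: 1/484 ≈ 0.0020661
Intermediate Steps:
(1/(-53 + Q(18, 13)))² = (1/(-53 + (18 + 13)))² = (1/(-53 + 31))² = (1/(-22))² = (-1/22)² = 1/484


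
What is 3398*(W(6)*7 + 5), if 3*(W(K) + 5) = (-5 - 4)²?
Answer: 540282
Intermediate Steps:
W(K) = 22 (W(K) = -5 + (-5 - 4)²/3 = -5 + (⅓)*(-9)² = -5 + (⅓)*81 = -5 + 27 = 22)
3398*(W(6)*7 + 5) = 3398*(22*7 + 5) = 3398*(154 + 5) = 3398*159 = 540282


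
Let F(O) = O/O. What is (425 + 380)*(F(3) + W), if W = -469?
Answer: -376740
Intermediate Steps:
F(O) = 1
(425 + 380)*(F(3) + W) = (425 + 380)*(1 - 469) = 805*(-468) = -376740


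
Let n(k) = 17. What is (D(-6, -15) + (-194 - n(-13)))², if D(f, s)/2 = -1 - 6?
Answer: 50625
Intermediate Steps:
D(f, s) = -14 (D(f, s) = 2*(-1 - 6) = 2*(-7) = -14)
(D(-6, -15) + (-194 - n(-13)))² = (-14 + (-194 - 1*17))² = (-14 + (-194 - 17))² = (-14 - 211)² = (-225)² = 50625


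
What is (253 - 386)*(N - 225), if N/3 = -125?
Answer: 79800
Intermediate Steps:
N = -375 (N = 3*(-125) = -375)
(253 - 386)*(N - 225) = (253 - 386)*(-375 - 225) = -133*(-600) = 79800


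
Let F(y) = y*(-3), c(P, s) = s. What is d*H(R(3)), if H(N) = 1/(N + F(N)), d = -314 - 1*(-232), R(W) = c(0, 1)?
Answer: 41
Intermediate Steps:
R(W) = 1
F(y) = -3*y
d = -82 (d = -314 + 232 = -82)
H(N) = -1/(2*N) (H(N) = 1/(N - 3*N) = 1/(-2*N) = -1/(2*N))
d*H(R(3)) = -(-41)/1 = -(-41) = -82*(-½) = 41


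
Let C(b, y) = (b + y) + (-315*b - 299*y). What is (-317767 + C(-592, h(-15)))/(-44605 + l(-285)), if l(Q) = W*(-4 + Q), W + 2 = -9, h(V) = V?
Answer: 127409/41426 ≈ 3.0756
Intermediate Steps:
W = -11 (W = -2 - 9 = -11)
l(Q) = 44 - 11*Q (l(Q) = -11*(-4 + Q) = 44 - 11*Q)
C(b, y) = -314*b - 298*y
(-317767 + C(-592, h(-15)))/(-44605 + l(-285)) = (-317767 + (-314*(-592) - 298*(-15)))/(-44605 + (44 - 11*(-285))) = (-317767 + (185888 + 4470))/(-44605 + (44 + 3135)) = (-317767 + 190358)/(-44605 + 3179) = -127409/(-41426) = -127409*(-1/41426) = 127409/41426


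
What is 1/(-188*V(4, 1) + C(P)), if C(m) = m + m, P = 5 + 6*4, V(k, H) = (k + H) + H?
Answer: -1/1070 ≈ -0.00093458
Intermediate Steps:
V(k, H) = k + 2*H (V(k, H) = (H + k) + H = k + 2*H)
P = 29 (P = 5 + 24 = 29)
C(m) = 2*m
1/(-188*V(4, 1) + C(P)) = 1/(-188*(4 + 2*1) + 2*29) = 1/(-188*(4 + 2) + 58) = 1/(-188*6 + 58) = 1/(-1128 + 58) = 1/(-1070) = -1/1070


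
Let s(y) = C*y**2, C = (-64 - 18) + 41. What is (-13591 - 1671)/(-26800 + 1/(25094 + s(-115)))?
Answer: 7892453322/13859110801 ≈ 0.56948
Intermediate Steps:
C = -41 (C = -82 + 41 = -41)
s(y) = -41*y**2
(-13591 - 1671)/(-26800 + 1/(25094 + s(-115))) = (-13591 - 1671)/(-26800 + 1/(25094 - 41*(-115)**2)) = -15262/(-26800 + 1/(25094 - 41*13225)) = -15262/(-26800 + 1/(25094 - 542225)) = -15262/(-26800 + 1/(-517131)) = -15262/(-26800 - 1/517131) = -15262/(-13859110801/517131) = -15262*(-517131/13859110801) = 7892453322/13859110801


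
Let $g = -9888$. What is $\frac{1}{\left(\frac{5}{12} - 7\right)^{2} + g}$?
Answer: $- \frac{144}{1417631} \approx -0.00010158$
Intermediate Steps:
$\frac{1}{\left(\frac{5}{12} - 7\right)^{2} + g} = \frac{1}{\left(\frac{5}{12} - 7\right)^{2} - 9888} = \frac{1}{\left(- \frac{79}{12}\right)^{2} - 9888} = \frac{1}{\frac{6241}{144} - 9888} = \frac{1}{- \frac{1417631}{144}} = - \frac{144}{1417631}$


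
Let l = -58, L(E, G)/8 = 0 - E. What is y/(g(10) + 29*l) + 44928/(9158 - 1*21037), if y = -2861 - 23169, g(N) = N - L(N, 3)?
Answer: 118842497/9455684 ≈ 12.568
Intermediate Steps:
L(E, G) = -8*E (L(E, G) = 8*(0 - E) = 8*(-E) = -8*E)
g(N) = 9*N (g(N) = N - (-8)*N = N + 8*N = 9*N)
y = -26030
y/(g(10) + 29*l) + 44928/(9158 - 1*21037) = -26030/(9*10 + 29*(-58)) + 44928/(9158 - 1*21037) = -26030/(90 - 1682) + 44928/(9158 - 21037) = -26030/(-1592) + 44928/(-11879) = -26030*(-1/1592) + 44928*(-1/11879) = 13015/796 - 44928/11879 = 118842497/9455684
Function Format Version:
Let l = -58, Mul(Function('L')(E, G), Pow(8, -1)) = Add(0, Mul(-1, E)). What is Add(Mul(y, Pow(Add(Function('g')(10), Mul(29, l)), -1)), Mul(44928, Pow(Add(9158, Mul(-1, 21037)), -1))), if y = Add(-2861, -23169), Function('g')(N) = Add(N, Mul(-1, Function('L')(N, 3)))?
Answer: Rational(118842497, 9455684) ≈ 12.568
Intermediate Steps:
Function('L')(E, G) = Mul(-8, E) (Function('L')(E, G) = Mul(8, Add(0, Mul(-1, E))) = Mul(8, Mul(-1, E)) = Mul(-8, E))
Function('g')(N) = Mul(9, N) (Function('g')(N) = Add(N, Mul(-1, Mul(-8, N))) = Add(N, Mul(8, N)) = Mul(9, N))
y = -26030
Add(Mul(y, Pow(Add(Function('g')(10), Mul(29, l)), -1)), Mul(44928, Pow(Add(9158, Mul(-1, 21037)), -1))) = Add(Mul(-26030, Pow(Add(Mul(9, 10), Mul(29, -58)), -1)), Mul(44928, Pow(Add(9158, Mul(-1, 21037)), -1))) = Add(Mul(-26030, Pow(Add(90, -1682), -1)), Mul(44928, Pow(Add(9158, -21037), -1))) = Add(Mul(-26030, Pow(-1592, -1)), Mul(44928, Pow(-11879, -1))) = Add(Mul(-26030, Rational(-1, 1592)), Mul(44928, Rational(-1, 11879))) = Add(Rational(13015, 796), Rational(-44928, 11879)) = Rational(118842497, 9455684)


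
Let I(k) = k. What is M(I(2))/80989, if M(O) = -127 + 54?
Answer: -73/80989 ≈ -0.00090136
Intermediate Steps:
M(O) = -73
M(I(2))/80989 = -73/80989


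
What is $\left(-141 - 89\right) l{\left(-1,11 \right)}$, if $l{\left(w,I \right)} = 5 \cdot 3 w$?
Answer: $3450$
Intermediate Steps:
$l{\left(w,I \right)} = 15 w$
$\left(-141 - 89\right) l{\left(-1,11 \right)} = \left(-141 - 89\right) 15 \left(-1\right) = \left(-230\right) \left(-15\right) = 3450$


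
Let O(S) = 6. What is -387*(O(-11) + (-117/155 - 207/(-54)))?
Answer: -1089147/310 ≈ -3513.4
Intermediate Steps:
-387*(O(-11) + (-117/155 - 207/(-54))) = -387*(6 + (-117/155 - 207/(-54))) = -387*(6 + (-117*1/155 - 207*(-1/54))) = -387*(6 + (-117/155 + 23/6)) = -387*(6 + 2863/930) = -387*8443/930 = -1089147/310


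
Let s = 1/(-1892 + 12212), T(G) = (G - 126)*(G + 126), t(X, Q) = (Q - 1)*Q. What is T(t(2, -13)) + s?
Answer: 177999361/10320 ≈ 17248.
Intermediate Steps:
t(X, Q) = Q*(-1 + Q) (t(X, Q) = (-1 + Q)*Q = Q*(-1 + Q))
T(G) = (-126 + G)*(126 + G)
s = 1/10320 ≈ 9.6899e-5
T(t(2, -13)) + s = (-15876 + (-13*(-1 - 13))²) + 1/10320 = (-15876 + (-13*(-14))²) + 1/10320 = (-15876 + 182²) + 1/10320 = (-15876 + 33124) + 1/10320 = 17248 + 1/10320 = 177999361/10320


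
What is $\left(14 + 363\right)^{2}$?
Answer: $142129$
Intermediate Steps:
$\left(14 + 363\right)^{2} = 377^{2} = 142129$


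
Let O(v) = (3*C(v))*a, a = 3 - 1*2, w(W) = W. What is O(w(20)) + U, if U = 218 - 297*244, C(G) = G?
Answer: -72190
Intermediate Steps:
a = 1 (a = 3 - 2 = 1)
O(v) = 3*v (O(v) = (3*v)*1 = 3*v)
U = -72250 (U = 218 - 72468 = -72250)
O(w(20)) + U = 3*20 - 72250 = 60 - 72250 = -72190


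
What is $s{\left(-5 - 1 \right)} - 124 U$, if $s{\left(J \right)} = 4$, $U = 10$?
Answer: $-1236$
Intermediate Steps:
$s{\left(-5 - 1 \right)} - 124 U = 4 - 1240 = -1236$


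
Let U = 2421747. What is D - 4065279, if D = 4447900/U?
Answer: -9845072774513/2421747 ≈ -4.0653e+6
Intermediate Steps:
D = 4447900/2421747 ≈ 1.8366
D - 4065279 = 4447900/2421747 - 4065279 = -9845072774513/2421747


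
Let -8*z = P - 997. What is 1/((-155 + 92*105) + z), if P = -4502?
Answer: 8/81539 ≈ 9.8113e-5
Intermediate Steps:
z = 5499/8 (z = -(-4502 - 997)/8 = -⅛*(-5499) = 5499/8 ≈ 687.38)
1/((-155 + 92*105) + z) = 1/((-155 + 92*105) + 5499/8) = 1/((-155 + 9660) + 5499/8) = 1/(9505 + 5499/8) = 1/(81539/8) = 8/81539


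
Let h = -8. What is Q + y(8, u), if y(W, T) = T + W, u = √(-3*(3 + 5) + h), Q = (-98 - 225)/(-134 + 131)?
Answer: 347/3 + 4*I*√2 ≈ 115.67 + 5.6569*I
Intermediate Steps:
Q = 323/3 (Q = -323/(-3) = -323*(-⅓) = 323/3 ≈ 107.67)
u = 4*I*√2 (u = √(-3*(3 + 5) - 8) = √(-3*8 - 8) = √(-24 - 8) = √(-32) = 4*I*√2 ≈ 5.6569*I)
Q + y(8, u) = 323/3 + (4*I*√2 + 8) = 323/3 + (8 + 4*I*√2) = 347/3 + 4*I*√2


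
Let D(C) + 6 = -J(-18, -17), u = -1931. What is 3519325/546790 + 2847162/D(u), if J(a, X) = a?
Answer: 12973682849/54679 ≈ 2.3727e+5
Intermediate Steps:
D(C) = 12 (D(C) = -6 - 1*(-18) = -6 + 18 = 12)
3519325/546790 + 2847162/D(u) = 3519325/546790 + 2847162/12 = 3519325*(1/546790) + 2847162*(1/12) = 703865/109358 + 474527/2 = 12973682849/54679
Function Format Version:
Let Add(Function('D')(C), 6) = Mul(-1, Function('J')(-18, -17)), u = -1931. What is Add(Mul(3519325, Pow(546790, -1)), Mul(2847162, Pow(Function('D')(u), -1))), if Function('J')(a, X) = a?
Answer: Rational(12973682849, 54679) ≈ 2.3727e+5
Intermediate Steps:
Function('D')(C) = 12 (Function('D')(C) = Add(-6, Mul(-1, -18)) = Add(-6, 18) = 12)
Add(Mul(3519325, Pow(546790, -1)), Mul(2847162, Pow(Function('D')(u), -1))) = Add(Mul(3519325, Pow(546790, -1)), Mul(2847162, Pow(12, -1))) = Add(Mul(3519325, Rational(1, 546790)), Mul(2847162, Rational(1, 12))) = Add(Rational(703865, 109358), Rational(474527, 2)) = Rational(12973682849, 54679)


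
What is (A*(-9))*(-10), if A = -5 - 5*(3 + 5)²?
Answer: -29250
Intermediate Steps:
A = -325 (A = -5 - 5*8² = -5 - 5*64 = -5 - 320 = -325)
(A*(-9))*(-10) = -325*(-9)*(-10) = 2925*(-10) = -29250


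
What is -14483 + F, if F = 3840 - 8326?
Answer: -18969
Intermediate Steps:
F = -4486
-14483 + F = -14483 - 4486 = -18969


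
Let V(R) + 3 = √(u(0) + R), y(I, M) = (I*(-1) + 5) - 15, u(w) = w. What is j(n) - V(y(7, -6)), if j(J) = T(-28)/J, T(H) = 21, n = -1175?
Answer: 3504/1175 - I*√17 ≈ 2.9821 - 4.1231*I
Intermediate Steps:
y(I, M) = -10 - I (y(I, M) = (-I + 5) - 15 = (5 - I) - 15 = -10 - I)
V(R) = -3 + √R (V(R) = -3 + √(0 + R) = -3 + √R)
j(J) = 21/J
j(n) - V(y(7, -6)) = 21/(-1175) - (-3 + √(-10 - 1*7)) = 21*(-1/1175) - (-3 + √(-10 - 7)) = -21/1175 - (-3 + √(-17)) = -21/1175 - (-3 + I*√17) = -21/1175 + (3 - I*√17) = 3504/1175 - I*√17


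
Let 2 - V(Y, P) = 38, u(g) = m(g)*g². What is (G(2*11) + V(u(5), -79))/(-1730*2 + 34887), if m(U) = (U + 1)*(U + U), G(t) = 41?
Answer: 5/31427 ≈ 0.00015910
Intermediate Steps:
m(U) = 2*U*(1 + U) (m(U) = (1 + U)*(2*U) = 2*U*(1 + U))
u(g) = 2*g³*(1 + g) (u(g) = (2*g*(1 + g))*g² = 2*g³*(1 + g))
V(Y, P) = -36 (V(Y, P) = 2 - 1*38 = 2 - 38 = -36)
(G(2*11) + V(u(5), -79))/(-1730*2 + 34887) = (41 - 36)/(-1730*2 + 34887) = 5/(-3460 + 34887) = 5/31427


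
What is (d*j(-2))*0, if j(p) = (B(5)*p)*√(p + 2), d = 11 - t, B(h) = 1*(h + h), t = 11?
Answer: 0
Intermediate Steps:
B(h) = 2*h (B(h) = 1*(2*h) = 2*h)
d = 0 (d = 11 - 1*11 = 11 - 11 = 0)
j(p) = 10*p*√(2 + p) (j(p) = ((2*5)*p)*√(p + 2) = (10*p)*√(2 + p) = 10*p*√(2 + p))
(d*j(-2))*0 = (0*(10*(-2)*√(2 - 2)))*0 = (0*(10*(-2)*√0))*0 = (0*(10*(-2)*0))*0 = (0*0)*0 = 0*0 = 0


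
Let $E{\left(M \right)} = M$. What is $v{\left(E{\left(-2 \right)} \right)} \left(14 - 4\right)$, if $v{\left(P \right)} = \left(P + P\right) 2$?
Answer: $-80$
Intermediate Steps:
$v{\left(P \right)} = 4 P$ ($v{\left(P \right)} = 2 P 2 = 4 P$)
$v{\left(E{\left(-2 \right)} \right)} \left(14 - 4\right) = 4 \left(-2\right) \left(14 - 4\right) = \left(-8\right) 10 = -80$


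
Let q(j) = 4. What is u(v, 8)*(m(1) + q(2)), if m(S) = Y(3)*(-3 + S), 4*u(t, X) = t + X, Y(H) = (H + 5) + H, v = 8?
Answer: -72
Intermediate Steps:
Y(H) = 5 + 2*H (Y(H) = (5 + H) + H = 5 + 2*H)
u(t, X) = X/4 + t/4 (u(t, X) = (t + X)/4 = (X + t)/4 = X/4 + t/4)
m(S) = -33 + 11*S (m(S) = (5 + 2*3)*(-3 + S) = (5 + 6)*(-3 + S) = 11*(-3 + S) = -33 + 11*S)
u(v, 8)*(m(1) + q(2)) = ((¼)*8 + (¼)*8)*((-33 + 11*1) + 4) = (2 + 2)*((-33 + 11) + 4) = 4*(-22 + 4) = 4*(-18) = -72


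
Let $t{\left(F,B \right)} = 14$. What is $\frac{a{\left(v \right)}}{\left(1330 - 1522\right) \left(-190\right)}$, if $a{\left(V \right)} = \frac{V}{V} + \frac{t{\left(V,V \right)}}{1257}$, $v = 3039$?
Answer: $\frac{1271}{45855360} \approx 2.7718 \cdot 10^{-5}$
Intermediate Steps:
$a{\left(V \right)} = \frac{1271}{1257}$ ($a{\left(V \right)} = \frac{V}{V} + \frac{14}{1257} = 1 + 14 \cdot \frac{1}{1257} = 1 + \frac{14}{1257} = \frac{1271}{1257}$)
$\frac{a{\left(v \right)}}{\left(1330 - 1522\right) \left(-190\right)} = \frac{1271}{1257 \left(1330 - 1522\right) \left(-190\right)} = \frac{1271}{1257 \left(\left(-192\right) \left(-190\right)\right)} = \frac{1271}{1257 \cdot 36480} = \frac{1271}{1257} \cdot \frac{1}{36480} = \frac{1271}{45855360}$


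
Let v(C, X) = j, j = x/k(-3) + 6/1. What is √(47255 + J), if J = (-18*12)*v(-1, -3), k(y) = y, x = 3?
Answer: 5*√1847 ≈ 214.88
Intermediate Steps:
j = 5 (j = 3/(-3) + 6/1 = 3*(-⅓) + 6*1 = -1 + 6 = 5)
v(C, X) = 5
J = -1080 (J = -18*12*5 = -216*5 = -1080)
√(47255 + J) = √(47255 - 1080) = √46175 = 5*√1847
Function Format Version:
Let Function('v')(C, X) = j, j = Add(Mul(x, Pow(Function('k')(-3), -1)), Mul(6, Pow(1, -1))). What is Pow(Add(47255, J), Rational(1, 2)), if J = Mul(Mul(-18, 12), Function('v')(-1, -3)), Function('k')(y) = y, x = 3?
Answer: Mul(5, Pow(1847, Rational(1, 2))) ≈ 214.88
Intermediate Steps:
j = 5 (j = Add(Mul(3, Pow(-3, -1)), Mul(6, Pow(1, -1))) = Add(Mul(3, Rational(-1, 3)), Mul(6, 1)) = Add(-1, 6) = 5)
Function('v')(C, X) = 5
J = -1080 (J = Mul(Mul(-18, 12), 5) = Mul(-216, 5) = -1080)
Pow(Add(47255, J), Rational(1, 2)) = Pow(Add(47255, -1080), Rational(1, 2)) = Pow(46175, Rational(1, 2)) = Mul(5, Pow(1847, Rational(1, 2)))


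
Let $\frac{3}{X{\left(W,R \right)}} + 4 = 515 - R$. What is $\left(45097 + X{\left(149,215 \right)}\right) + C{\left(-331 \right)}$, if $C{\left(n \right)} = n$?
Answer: $\frac{13250739}{296} \approx 44766.0$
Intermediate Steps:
$X{\left(W,R \right)} = \frac{3}{511 - R}$ ($X{\left(W,R \right)} = \frac{3}{-4 - \left(-515 + R\right)} = \frac{3}{511 - R}$)
$\left(45097 + X{\left(149,215 \right)}\right) + C{\left(-331 \right)} = \left(45097 - \frac{3}{-511 + 215}\right) - 331 = \left(45097 - \frac{3}{-296}\right) - 331 = \left(45097 - - \frac{3}{296}\right) - 331 = \left(45097 + \frac{3}{296}\right) - 331 = \frac{13348715}{296} - 331 = \frac{13250739}{296}$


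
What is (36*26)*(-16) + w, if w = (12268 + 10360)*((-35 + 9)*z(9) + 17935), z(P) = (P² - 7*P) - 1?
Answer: 395816628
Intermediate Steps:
z(P) = -1 + P² - 7*P
w = 395831604 (w = (12268 + 10360)*((-35 + 9)*(-1 + 9² - 7*9) + 17935) = 22628*(-26*(-1 + 81 - 63) + 17935) = 22628*(-26*17 + 17935) = 22628*(-442 + 17935) = 22628*17493 = 395831604)
(36*26)*(-16) + w = (36*26)*(-16) + 395831604 = 936*(-16) + 395831604 = -14976 + 395831604 = 395816628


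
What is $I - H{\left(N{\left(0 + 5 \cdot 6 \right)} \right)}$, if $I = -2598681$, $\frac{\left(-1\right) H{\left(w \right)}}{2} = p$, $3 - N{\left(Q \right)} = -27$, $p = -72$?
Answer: $-2598825$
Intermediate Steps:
$N{\left(Q \right)} = 30$ ($N{\left(Q \right)} = 3 - -27 = 3 + 27 = 30$)
$H{\left(w \right)} = 144$ ($H{\left(w \right)} = \left(-2\right) \left(-72\right) = 144$)
$I - H{\left(N{\left(0 + 5 \cdot 6 \right)} \right)} = -2598681 - 144 = -2598825$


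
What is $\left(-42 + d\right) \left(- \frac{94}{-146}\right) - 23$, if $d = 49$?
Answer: $- \frac{1350}{73} \approx -18.493$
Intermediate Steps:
$\left(-42 + d\right) \left(- \frac{94}{-146}\right) - 23 = \left(-42 + 49\right) \left(- \frac{94}{-146}\right) - 23 = 7 \left(\left(-94\right) \left(- \frac{1}{146}\right)\right) - 23 = 7 \cdot \frac{47}{73} - 23 = \frac{329}{73} - 23 = - \frac{1350}{73}$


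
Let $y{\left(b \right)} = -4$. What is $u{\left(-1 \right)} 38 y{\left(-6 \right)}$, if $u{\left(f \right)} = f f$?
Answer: $-152$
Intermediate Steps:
$u{\left(f \right)} = f^{2}$
$u{\left(-1 \right)} 38 y{\left(-6 \right)} = \left(-1\right)^{2} \cdot 38 \left(-4\right) = 1 \cdot 38 \left(-4\right) = 38 \left(-4\right) = -152$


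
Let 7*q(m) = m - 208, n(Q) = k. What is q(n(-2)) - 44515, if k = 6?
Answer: -311807/7 ≈ -44544.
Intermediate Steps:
n(Q) = 6
q(m) = -208/7 + m/7 (q(m) = (m - 208)/7 = (-208 + m)/7 = -208/7 + m/7)
q(n(-2)) - 44515 = (-208/7 + (⅐)*6) - 44515 = (-208/7 + 6/7) - 44515 = -202/7 - 44515 = -311807/7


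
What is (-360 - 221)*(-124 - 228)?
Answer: 204512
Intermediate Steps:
(-360 - 221)*(-124 - 228) = -581*(-352) = 204512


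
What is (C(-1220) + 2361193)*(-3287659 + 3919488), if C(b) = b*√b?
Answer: 1491870211997 - 1541662760*I*√305 ≈ 1.4919e+12 - 2.6924e+10*I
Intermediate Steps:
C(b) = b^(3/2)
(C(-1220) + 2361193)*(-3287659 + 3919488) = ((-1220)^(3/2) + 2361193)*(-3287659 + 3919488) = (-2440*I*√305 + 2361193)*631829 = (2361193 - 2440*I*√305)*631829 = 1491870211997 - 1541662760*I*√305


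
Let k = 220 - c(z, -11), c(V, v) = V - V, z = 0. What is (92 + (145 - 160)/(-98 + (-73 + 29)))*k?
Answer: 1438690/71 ≈ 20263.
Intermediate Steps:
c(V, v) = 0
k = 220 (k = 220 - 1*0 = 220 + 0 = 220)
(92 + (145 - 160)/(-98 + (-73 + 29)))*k = (92 + (145 - 160)/(-98 + (-73 + 29)))*220 = (92 - 15/(-98 - 44))*220 = (92 - 15/(-142))*220 = (92 - 15*(-1/142))*220 = (92 + 15/142)*220 = (13079/142)*220 = 1438690/71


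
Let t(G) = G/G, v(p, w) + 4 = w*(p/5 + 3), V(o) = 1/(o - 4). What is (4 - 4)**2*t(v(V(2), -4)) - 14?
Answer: -14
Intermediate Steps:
V(o) = 1/(-4 + o)
v(p, w) = -4 + w*(3 + p/5) (v(p, w) = -4 + w*(p/5 + 3) = -4 + w*(3 + p/5))
t(G) = 1
(4 - 4)**2*t(v(V(2), -4)) - 14 = (4 - 4)**2*1 - 14 = 0**2*1 - 14 = 0*1 - 14 = 0 - 14 = -14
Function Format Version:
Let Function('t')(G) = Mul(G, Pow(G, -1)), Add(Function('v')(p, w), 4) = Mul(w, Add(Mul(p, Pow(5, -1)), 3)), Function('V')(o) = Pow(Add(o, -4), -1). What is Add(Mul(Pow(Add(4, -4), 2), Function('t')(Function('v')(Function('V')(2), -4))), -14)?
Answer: -14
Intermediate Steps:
Function('V')(o) = Pow(Add(-4, o), -1)
Function('v')(p, w) = Add(-4, Mul(w, Add(3, Mul(Rational(1, 5), p)))) (Function('v')(p, w) = Add(-4, Mul(w, Add(Mul(p, Pow(5, -1)), 3))) = Add(-4, Mul(w, Add(Mul(p, Rational(1, 5)), 3))) = Add(-4, Mul(w, Add(Mul(Rational(1, 5), p), 3))) = Add(-4, Mul(w, Add(3, Mul(Rational(1, 5), p)))))
Function('t')(G) = 1
Add(Mul(Pow(Add(4, -4), 2), Function('t')(Function('v')(Function('V')(2), -4))), -14) = Add(Mul(Pow(Add(4, -4), 2), 1), -14) = Add(Mul(Pow(0, 2), 1), -14) = Add(Mul(0, 1), -14) = Add(0, -14) = -14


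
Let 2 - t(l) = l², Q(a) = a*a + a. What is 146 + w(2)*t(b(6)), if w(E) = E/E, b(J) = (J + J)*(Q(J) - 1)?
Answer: -241916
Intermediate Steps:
Q(a) = a + a² (Q(a) = a² + a = a + a²)
b(J) = 2*J*(-1 + J*(1 + J)) (b(J) = (J + J)*(J*(1 + J) - 1) = (2*J)*(-1 + J*(1 + J)) = 2*J*(-1 + J*(1 + J)))
t(l) = 2 - l²
w(E) = 1
146 + w(2)*t(b(6)) = 146 + 1*(2 - (2*6*(-1 + 6*(1 + 6)))²) = 146 + 1*(2 - (2*6*(-1 + 6*7))²) = 146 + 1*(2 - (2*6*(-1 + 42))²) = 146 + 1*(2 - (2*6*41)²) = 146 + 1*(2 - 1*492²) = 146 + 1*(2 - 1*242064) = 146 + 1*(2 - 242064) = 146 + 1*(-242062) = 146 - 242062 = -241916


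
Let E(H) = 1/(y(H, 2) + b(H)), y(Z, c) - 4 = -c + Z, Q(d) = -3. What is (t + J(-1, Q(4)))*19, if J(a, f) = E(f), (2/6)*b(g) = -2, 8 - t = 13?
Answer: -684/7 ≈ -97.714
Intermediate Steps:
t = -5 (t = 8 - 1*13 = 8 - 13 = -5)
y(Z, c) = 4 + Z - c (y(Z, c) = 4 + (-c + Z) = 4 + (Z - c) = 4 + Z - c)
b(g) = -6 (b(g) = 3*(-2) = -6)
E(H) = 1/(-4 + H) (E(H) = 1/((4 + H - 1*2) - 6) = 1/((4 + H - 2) - 6) = 1/((2 + H) - 6) = 1/(-4 + H))
J(a, f) = 1/(-4 + f)
(t + J(-1, Q(4)))*19 = (-5 + 1/(-4 - 3))*19 = (-5 + 1/(-7))*19 = (-5 - ⅐)*19 = -36/7*19 = -684/7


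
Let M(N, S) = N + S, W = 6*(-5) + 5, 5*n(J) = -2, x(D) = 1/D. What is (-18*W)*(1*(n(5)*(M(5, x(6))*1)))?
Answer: -930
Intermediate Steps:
n(J) = -⅖ (n(J) = (⅕)*(-2) = -⅖)
W = -25 (W = -30 + 5 = -25)
(-18*W)*(1*(n(5)*(M(5, x(6))*1))) = (-18*(-25))*(1*(-2*(5 + 1/6)/5)) = 450*(1*(-2*(5 + ⅙)/5)) = 450*(1*(-31/15)) = 450*(-31/15) = -930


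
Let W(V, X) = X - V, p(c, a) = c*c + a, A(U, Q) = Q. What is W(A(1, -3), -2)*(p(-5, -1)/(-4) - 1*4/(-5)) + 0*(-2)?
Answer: -26/5 ≈ -5.2000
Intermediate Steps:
p(c, a) = a + c² (p(c, a) = c² + a = a + c²)
W(A(1, -3), -2)*(p(-5, -1)/(-4) - 1*4/(-5)) + 0*(-2) = (-2 - 1*(-3))*((-1 + (-5)²)/(-4) - 1*4/(-5)) + 0*(-2) = (-2 + 3)*((-1 + 25)*(-¼) - 4*(-⅕)) + 0 = 1*(24*(-¼) + ⅘) + 0 = 1*(-6 + ⅘) + 0 = 1*(-26/5) + 0 = -26/5 + 0 = -26/5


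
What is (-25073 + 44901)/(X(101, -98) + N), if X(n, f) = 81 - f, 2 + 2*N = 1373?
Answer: 39656/1729 ≈ 22.936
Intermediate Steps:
N = 1371/2 (N = -1 + (½)*1373 = -1 + 1373/2 = 1371/2 ≈ 685.50)
(-25073 + 44901)/(X(101, -98) + N) = (-25073 + 44901)/((81 - 1*(-98)) + 1371/2) = 19828/((81 + 98) + 1371/2) = 19828/(179 + 1371/2) = 19828/(1729/2) = 19828*(2/1729) = 39656/1729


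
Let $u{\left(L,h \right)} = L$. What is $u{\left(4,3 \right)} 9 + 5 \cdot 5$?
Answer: $61$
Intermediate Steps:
$u{\left(4,3 \right)} 9 + 5 \cdot 5 = 4 \cdot 9 + 5 \cdot 5 = 36 + 25 = 61$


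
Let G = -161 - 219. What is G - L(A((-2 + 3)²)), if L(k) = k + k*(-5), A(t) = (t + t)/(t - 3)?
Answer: -384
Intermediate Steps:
A(t) = 2*t/(-3 + t) (A(t) = (2*t)/(-3 + t) = 2*t/(-3 + t))
L(k) = -4*k (L(k) = k - 5*k = -4*k)
G = -380
G - L(A((-2 + 3)²)) = -380 - (-4)*2*(-2 + 3)²/(-3 + (-2 + 3)²) = -380 - (-4)*2*1²/(-3 + 1²) = -380 - (-4)*2*1/(-3 + 1) = -380 - (-4)*2*1/(-2) = -380 - (-4)*2*1*(-½) = -380 - (-4)*(-1) = -380 - 1*4 = -380 - 4 = -384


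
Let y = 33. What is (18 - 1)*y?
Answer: 561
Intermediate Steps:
(18 - 1)*y = (18 - 1)*33 = 17*33 = 561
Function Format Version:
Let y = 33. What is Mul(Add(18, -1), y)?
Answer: 561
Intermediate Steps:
Mul(Add(18, -1), y) = Mul(Add(18, -1), 33) = Mul(17, 33) = 561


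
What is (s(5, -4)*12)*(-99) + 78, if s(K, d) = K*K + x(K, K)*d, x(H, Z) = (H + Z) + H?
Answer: 41658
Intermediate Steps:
x(H, Z) = Z + 2*H
s(K, d) = K² + 3*K*d (s(K, d) = K*K + (K + 2*K)*d = K² + (3*K)*d = K² + 3*K*d)
(s(5, -4)*12)*(-99) + 78 = ((5*(5 + 3*(-4)))*12)*(-99) + 78 = ((5*(5 - 12))*12)*(-99) + 78 = ((5*(-7))*12)*(-99) + 78 = -35*12*(-99) + 78 = -420*(-99) + 78 = 41580 + 78 = 41658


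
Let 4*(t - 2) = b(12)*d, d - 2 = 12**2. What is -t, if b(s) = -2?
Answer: 71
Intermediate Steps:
d = 146 (d = 2 + 12**2 = 2 + 144 = 146)
t = -71 (t = 2 + (-2*146)/4 = 2 + (1/4)*(-292) = 2 - 73 = -71)
-t = -1*(-71) = 71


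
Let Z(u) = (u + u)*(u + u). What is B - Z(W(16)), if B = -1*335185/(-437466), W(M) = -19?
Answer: -631365719/437466 ≈ -1443.2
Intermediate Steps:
B = 335185/437466 (B = -335185*(-1/437466) = 335185/437466 ≈ 0.76620)
Z(u) = 4*u**2 (Z(u) = (2*u)*(2*u) = 4*u**2)
B - Z(W(16)) = 335185/437466 - 4*(-19)**2 = 335185/437466 - 4*361 = 335185/437466 - 1*1444 = 335185/437466 - 1444 = -631365719/437466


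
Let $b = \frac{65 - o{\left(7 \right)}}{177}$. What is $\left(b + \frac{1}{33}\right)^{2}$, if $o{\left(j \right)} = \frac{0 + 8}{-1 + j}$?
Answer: $\frac{5189284}{34117281} \approx 0.1521$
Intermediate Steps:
$o{\left(j \right)} = \frac{8}{-1 + j}$
$b = \frac{191}{531}$ ($b = \frac{65 - \frac{8}{-1 + 7}}{177} = \left(65 - \frac{8}{6}\right) \frac{1}{177} = \left(65 - 8 \cdot \frac{1}{6}\right) \frac{1}{177} = \left(65 - \frac{4}{3}\right) \frac{1}{177} = \frac{191}{3} \cdot \frac{1}{177} = \frac{191}{531} \approx 0.3597$)
$\left(b + \frac{1}{33}\right)^{2} = \left(\frac{191}{531} + \frac{1}{33}\right)^{2} = \left(\frac{2278}{5841}\right)^{2} = \frac{5189284}{34117281}$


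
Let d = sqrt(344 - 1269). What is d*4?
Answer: 20*I*sqrt(37) ≈ 121.66*I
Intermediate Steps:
d = 5*I*sqrt(37) (d = sqrt(-925) = 5*I*sqrt(37) ≈ 30.414*I)
d*4 = (5*I*sqrt(37))*4 = 20*I*sqrt(37)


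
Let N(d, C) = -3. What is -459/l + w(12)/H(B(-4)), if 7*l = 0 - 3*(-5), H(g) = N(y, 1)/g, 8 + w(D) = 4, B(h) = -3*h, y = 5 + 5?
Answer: -991/5 ≈ -198.20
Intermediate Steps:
y = 10
w(D) = -4 (w(D) = -8 + 4 = -4)
H(g) = -3/g
l = 15/7 (l = (0 - 3*(-5))/7 = (0 + 15)/7 = (⅐)*15 = 15/7 ≈ 2.1429)
-459/l + w(12)/H(B(-4)) = -459/15/7 - 4/((-3/((-3*(-4))))) = -459*7/15 - 4/((-3/12)) = -1071/5 - 4/((-3*1/12)) = -1071/5 - 4/(-¼) = -1071/5 - 4*(-4) = -1071/5 + 16 = -991/5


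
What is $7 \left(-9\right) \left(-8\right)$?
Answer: $504$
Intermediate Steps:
$7 \left(-9\right) \left(-8\right) = \left(-63\right) \left(-8\right) = 504$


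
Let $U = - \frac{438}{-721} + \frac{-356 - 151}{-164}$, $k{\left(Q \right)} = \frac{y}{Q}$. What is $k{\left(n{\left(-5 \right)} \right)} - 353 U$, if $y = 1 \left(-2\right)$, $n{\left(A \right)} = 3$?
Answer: $- \frac{463420849}{354732} \approx -1306.4$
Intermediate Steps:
$y = -2$
$k{\left(Q \right)} = - \frac{2}{Q}$
$U = \frac{437379}{118244}$ ($U = \left(-438\right) \left(- \frac{1}{721}\right) + \left(-356 - 151\right) \left(- \frac{1}{164}\right) = \frac{438}{721} - - \frac{507}{164} = \frac{438}{721} + \frac{507}{164} = \frac{437379}{118244} \approx 3.699$)
$k{\left(n{\left(-5 \right)} \right)} - 353 U = - \frac{2}{3} - \frac{154394787}{118244} = - \frac{463420849}{354732}$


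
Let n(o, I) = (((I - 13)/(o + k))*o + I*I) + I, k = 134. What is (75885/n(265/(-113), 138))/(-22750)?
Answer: -225788229/1298285574950 ≈ -0.00017391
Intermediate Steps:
n(o, I) = I + I² + o*(-13 + I)/(134 + o) (n(o, I) = (((I - 13)/(o + 134))*o + I*I) + I = (((-13 + I)/(134 + o))*o + I²) + I = (o*(-13 + I)/(134 + o) + I²) + I = (I² + o*(-13 + I)/(134 + o)) + I = I + I² + o*(-13 + I)/(134 + o))
(75885/n(265/(-113), 138))/(-22750) = (75885/(((-3445/(-113) + 134*138 + 134*138² + (265/(-113))*138² + 2*138*(265/(-113)))/(134 + 265/(-113)))))/(-22750) = (75885/(((-3445*(-1)/113 + 18492 + 134*19044 + (265*(-1/113))*19044 + 2*138*(265*(-1/113)))/(134 + 265*(-1/113)))))*(-1/22750) = (75885/(((-13*(-265/113) + 18492 + 2551896 - 265/113*19044 + 2*138*(-265/113))/(134 - 265/113))))*(-1/22750) = (75885/(((3445/113 + 18492 + 2551896 - 5046660/113 - 73140/113)/(14877/113))))*(-1/22750) = (75885/(((113/14877)*(285337489/113))))*(-1/22750) = (75885/(285337489/14877))*(-1/22750) = (75885*(14877/285337489))*(-1/22750) = (1128941145/285337489)*(-1/22750) = -225788229/1298285574950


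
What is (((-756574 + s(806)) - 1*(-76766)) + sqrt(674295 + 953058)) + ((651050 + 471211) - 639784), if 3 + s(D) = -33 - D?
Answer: -198173 + 3*sqrt(180817) ≈ -1.9690e+5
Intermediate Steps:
s(D) = -36 - D (s(D) = -3 + (-33 - D) = -36 - D)
(((-756574 + s(806)) - 1*(-76766)) + sqrt(674295 + 953058)) + ((651050 + 471211) - 639784) = (((-756574 + (-36 - 1*806)) - 1*(-76766)) + sqrt(674295 + 953058)) + ((651050 + 471211) - 639784) = (((-756574 + (-36 - 806)) + 76766) + sqrt(1627353)) + (1122261 - 639784) = (((-756574 - 842) + 76766) + 3*sqrt(180817)) + 482477 = ((-757416 + 76766) + 3*sqrt(180817)) + 482477 = (-680650 + 3*sqrt(180817)) + 482477 = -198173 + 3*sqrt(180817)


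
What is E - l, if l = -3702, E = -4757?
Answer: -1055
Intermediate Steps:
E - l = -4757 - 1*(-3702) = -4757 + 3702 = -1055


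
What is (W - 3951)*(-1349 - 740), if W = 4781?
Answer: -1733870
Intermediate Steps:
(W - 3951)*(-1349 - 740) = (4781 - 3951)*(-1349 - 740) = 830*(-2089) = -1733870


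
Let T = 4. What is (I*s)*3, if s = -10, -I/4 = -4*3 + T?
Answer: -960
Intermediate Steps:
I = 32 (I = -4*(-4*3 + 4) = -4*(-12 + 4) = -4*(-8) = 32)
(I*s)*3 = (32*(-10))*3 = -320*3 = -960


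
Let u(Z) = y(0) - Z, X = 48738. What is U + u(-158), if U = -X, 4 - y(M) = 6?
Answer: -48582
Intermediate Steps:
y(M) = -2 (y(M) = 4 - 1*6 = 4 - 6 = -2)
u(Z) = -2 - Z
U = -48738 (U = -1*48738 = -48738)
U + u(-158) = -48738 + (-2 - 1*(-158)) = -48738 + (-2 + 158) = -48738 + 156 = -48582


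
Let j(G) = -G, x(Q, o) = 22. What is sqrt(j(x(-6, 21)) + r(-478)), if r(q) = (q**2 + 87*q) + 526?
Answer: sqrt(187402) ≈ 432.90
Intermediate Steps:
r(q) = 526 + q**2 + 87*q
sqrt(j(x(-6, 21)) + r(-478)) = sqrt(-1*22 + (526 + (-478)**2 + 87*(-478))) = sqrt(-22 + (526 + 228484 - 41586)) = sqrt(-22 + 187424) = sqrt(187402)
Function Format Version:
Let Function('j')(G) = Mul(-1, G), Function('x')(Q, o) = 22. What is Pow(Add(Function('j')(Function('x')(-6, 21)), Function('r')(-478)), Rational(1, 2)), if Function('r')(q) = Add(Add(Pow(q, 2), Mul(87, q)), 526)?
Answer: Pow(187402, Rational(1, 2)) ≈ 432.90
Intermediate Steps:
Function('r')(q) = Add(526, Pow(q, 2), Mul(87, q))
Pow(Add(Function('j')(Function('x')(-6, 21)), Function('r')(-478)), Rational(1, 2)) = Pow(Add(Mul(-1, 22), Add(526, Pow(-478, 2), Mul(87, -478))), Rational(1, 2)) = Pow(Add(-22, Add(526, 228484, -41586)), Rational(1, 2)) = Pow(Add(-22, 187424), Rational(1, 2)) = Pow(187402, Rational(1, 2))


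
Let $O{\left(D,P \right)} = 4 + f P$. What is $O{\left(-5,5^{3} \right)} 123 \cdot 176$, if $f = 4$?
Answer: $10910592$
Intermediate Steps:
$O{\left(D,P \right)} = 4 + 4 P$
$O{\left(-5,5^{3} \right)} 123 \cdot 176 = \left(4 + 4 \cdot 5^{3}\right) 123 \cdot 176 = \left(4 + 4 \cdot 125\right) 123 \cdot 176 = \left(4 + 500\right) 123 \cdot 176 = 504 \cdot 123 \cdot 176 = 61992 \cdot 176 = 10910592$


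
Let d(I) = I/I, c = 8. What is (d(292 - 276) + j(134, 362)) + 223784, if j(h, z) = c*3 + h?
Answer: 223943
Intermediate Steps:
d(I) = 1
j(h, z) = 24 + h (j(h, z) = 8*3 + h = 24 + h)
(d(292 - 276) + j(134, 362)) + 223784 = (1 + (24 + 134)) + 223784 = (1 + 158) + 223784 = 159 + 223784 = 223943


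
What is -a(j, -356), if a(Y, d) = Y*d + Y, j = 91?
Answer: 32305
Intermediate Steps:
a(Y, d) = Y + Y*d
-a(j, -356) = -91*(1 - 356) = -91*(-355) = -1*(-32305) = 32305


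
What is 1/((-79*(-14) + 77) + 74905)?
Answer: 1/76088 ≈ 1.3143e-5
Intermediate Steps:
1/((-79*(-14) + 77) + 74905) = 1/((1106 + 77) + 74905) = 1/(1183 + 74905) = 1/76088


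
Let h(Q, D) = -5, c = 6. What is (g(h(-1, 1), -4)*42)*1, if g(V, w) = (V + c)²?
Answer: 42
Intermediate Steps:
g(V, w) = (6 + V)² (g(V, w) = (V + 6)² = (6 + V)²)
(g(h(-1, 1), -4)*42)*1 = ((6 - 5)²*42)*1 = (1²*42)*1 = (1*42)*1 = 42*1 = 42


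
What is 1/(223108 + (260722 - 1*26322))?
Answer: 1/457508 ≈ 2.1858e-6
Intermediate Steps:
1/(223108 + (260722 - 1*26322)) = 1/(223108 + (260722 - 26322)) = 1/(223108 + 234400) = 1/457508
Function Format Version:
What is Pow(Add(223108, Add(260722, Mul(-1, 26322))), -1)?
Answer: Rational(1, 457508) ≈ 2.1858e-6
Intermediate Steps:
Pow(Add(223108, Add(260722, Mul(-1, 26322))), -1) = Pow(Add(223108, Add(260722, -26322)), -1) = Pow(Add(223108, 234400), -1) = Pow(457508, -1) = Rational(1, 457508)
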